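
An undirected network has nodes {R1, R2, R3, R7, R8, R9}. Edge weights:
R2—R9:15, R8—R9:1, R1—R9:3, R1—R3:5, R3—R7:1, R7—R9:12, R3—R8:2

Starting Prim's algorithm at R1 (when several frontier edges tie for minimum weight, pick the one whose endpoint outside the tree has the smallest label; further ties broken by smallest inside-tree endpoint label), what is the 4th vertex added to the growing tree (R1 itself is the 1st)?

R3

Grow the tree from R1 using Prim:
Step 1: frontier [R1—R9 3, R1—R3 5] → take R1—R9 (3); add R9.
Step 2: frontier [R1—R3 5, R8—R9 1, R7—R9 12, R2—R9 15] → take R8—R9 (1); add R8.
Step 3: frontier [R1—R3 5, R3—R8 2, R7—R9 12, R2—R9 15] → take R3—R8 (2); add R3.
Step 4: frontier [R3—R7 1, R7—R9 12, R2—R9 15] → take R3—R7 (1); add R7.
Step 5: frontier [R2—R9 15] → take R2—R9 (15); add R2.
Vertex order: R1, R9, R8, R3, R7, R2. The 4th vertex is R3.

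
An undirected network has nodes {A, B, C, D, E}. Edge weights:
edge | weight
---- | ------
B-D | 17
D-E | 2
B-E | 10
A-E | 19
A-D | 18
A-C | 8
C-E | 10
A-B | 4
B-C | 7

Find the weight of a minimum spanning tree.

Prim's algorithm from E:
Step 1: cheapest edge leaving the tree is D-E (2); add D.
Step 2: cheapest edge leaving the tree is B-E (10); add B.
Step 3: cheapest edge leaving the tree is A-B (4); add A.
Step 4: cheapest edge leaving the tree is B-C (7); add C.
MST edges: D-E, B-E, A-B, B-C; total weight 2+10+4+7 = 23.

23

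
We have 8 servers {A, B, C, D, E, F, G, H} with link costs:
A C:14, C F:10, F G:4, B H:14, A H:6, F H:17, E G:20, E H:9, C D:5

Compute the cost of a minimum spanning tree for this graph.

Kruskal's algorithm — process edges by increasing weight (ties by edge label):
F G (4): add — endpoints in different components.
C D (5): add — endpoints in different components.
A H (6): add — endpoints in different components.
E H (9): add — endpoints in different components.
C F (10): add — endpoints in different components.
A C (14): add — endpoints in different components.
B H (14): add — endpoints in different components.
MST edges: F G, C D, A H, E H, C F, A C, B H; total weight 4+5+6+9+10+14+14 = 62.

62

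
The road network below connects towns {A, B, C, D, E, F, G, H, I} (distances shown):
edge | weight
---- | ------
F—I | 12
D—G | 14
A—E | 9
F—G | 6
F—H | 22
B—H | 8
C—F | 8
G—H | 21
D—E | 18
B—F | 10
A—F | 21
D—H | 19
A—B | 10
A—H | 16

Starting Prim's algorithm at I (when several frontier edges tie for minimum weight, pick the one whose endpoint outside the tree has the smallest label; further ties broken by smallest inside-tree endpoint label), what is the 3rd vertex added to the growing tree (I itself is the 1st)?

Grow the tree from I using Prim:
Step 1: frontier [F—I 12] → take F—I (12); add F.
Step 2: frontier [F—G 6, C—F 8, B—F 10, A—F 21, F—H 22] → take F—G (6); add G.
Step 3: frontier [C—F 8, B—F 10, A—F 21, F—H 22, D—G 14, G—H 21] → take C—F (8); add C.
Step 4: frontier [B—F 10, A—F 21, F—H 22, D—G 14, G—H 21] → take B—F (10); add B.
Step 5: frontier [B—H 8, A—B 10, A—F 21, F—H 22, D—G 14, G—H 21] → take B—H (8); add H.
Step 6: frontier [A—B 10, A—F 21, D—G 14, A—H 16, D—H 19] → take A—B (10); add A.
Step 7: frontier [A—E 9, D—G 14, D—H 19] → take A—E (9); add E.
Step 8: frontier [D—E 18, D—G 14, D—H 19] → take D—G (14); add D.
Vertex order: I, F, G, C, B, H, A, E, D. The 3rd vertex is G.

G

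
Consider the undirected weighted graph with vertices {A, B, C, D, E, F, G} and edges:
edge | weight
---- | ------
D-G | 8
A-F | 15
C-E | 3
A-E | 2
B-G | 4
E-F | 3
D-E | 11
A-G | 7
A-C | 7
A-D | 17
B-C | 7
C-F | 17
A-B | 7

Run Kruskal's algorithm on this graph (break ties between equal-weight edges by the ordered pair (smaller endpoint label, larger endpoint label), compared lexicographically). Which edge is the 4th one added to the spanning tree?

B-G

Sort edges by weight, then run Kruskal:
A-E (2): add — endpoints in different components.
C-E (3): add — endpoints in different components.
E-F (3): add — endpoints in different components.
B-G (4): add — endpoints in different components.
A-B (7): add — endpoints in different components.
A-C (7): skip — A and C already connected.
A-G (7): skip — A and G already connected.
B-C (7): skip — B and C already connected.
D-G (8): add — endpoints in different components.
The 4th edge added is B-G.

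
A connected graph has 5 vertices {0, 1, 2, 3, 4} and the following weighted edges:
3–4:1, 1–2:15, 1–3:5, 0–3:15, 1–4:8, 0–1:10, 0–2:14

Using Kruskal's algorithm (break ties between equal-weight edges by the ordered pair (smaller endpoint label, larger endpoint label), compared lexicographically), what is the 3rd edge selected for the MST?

0-1

Kruskal: consider edges lightest-first.
3–4 (1): add — endpoints in different components.
1–3 (5): add — endpoints in different components.
1–4 (8): skip — 1 and 4 already connected.
0–1 (10): add — endpoints in different components.
0–2 (14): add — endpoints in different components.
The 3rd edge added is 0–1.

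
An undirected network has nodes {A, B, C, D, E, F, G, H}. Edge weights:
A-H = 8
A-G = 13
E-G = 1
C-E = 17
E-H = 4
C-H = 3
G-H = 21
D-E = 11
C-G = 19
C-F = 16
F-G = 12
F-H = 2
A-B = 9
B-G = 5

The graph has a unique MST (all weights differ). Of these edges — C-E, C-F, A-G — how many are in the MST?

0

Sort edges by weight, then run Kruskal:
E-G (1): add — endpoints in different components.
F-H (2): add — endpoints in different components.
C-H (3): add — endpoints in different components.
E-H (4): add — endpoints in different components.
B-G (5): add — endpoints in different components.
A-H (8): add — endpoints in different components.
A-B (9): skip — A and B already connected.
D-E (11): add — endpoints in different components.
MST edge set: {E-G, F-H, C-H, E-H, B-G, A-H, D-E}.
Of the listed edges, {} are in the MST → 0.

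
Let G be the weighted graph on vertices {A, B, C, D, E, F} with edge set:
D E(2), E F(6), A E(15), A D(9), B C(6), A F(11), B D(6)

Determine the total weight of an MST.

29

Prim's algorithm from E:
Step 1: cheapest edge leaving the tree is D E (2); add D.
Step 2: cheapest edge leaving the tree is B D (6); add B.
Step 3: cheapest edge leaving the tree is B C (6); add C.
Step 4: cheapest edge leaving the tree is E F (6); add F.
Step 5: cheapest edge leaving the tree is A D (9); add A.
MST edges: D E, B D, B C, E F, A D; total weight 2+6+6+6+9 = 29.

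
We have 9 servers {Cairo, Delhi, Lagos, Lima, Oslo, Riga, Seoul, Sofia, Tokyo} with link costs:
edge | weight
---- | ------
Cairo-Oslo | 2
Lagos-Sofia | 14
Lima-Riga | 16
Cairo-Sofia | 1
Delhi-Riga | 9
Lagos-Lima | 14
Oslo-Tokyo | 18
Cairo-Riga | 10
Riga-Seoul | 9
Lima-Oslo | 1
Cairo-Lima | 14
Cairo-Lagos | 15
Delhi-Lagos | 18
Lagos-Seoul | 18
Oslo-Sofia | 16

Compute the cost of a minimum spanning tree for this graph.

Kruskal's algorithm — process edges by increasing weight (ties by edge label):
Cairo-Sofia (1): add — endpoints in different components.
Lima-Oslo (1): add — endpoints in different components.
Cairo-Oslo (2): add — endpoints in different components.
Delhi-Riga (9): add — endpoints in different components.
Riga-Seoul (9): add — endpoints in different components.
Cairo-Riga (10): add — endpoints in different components.
Cairo-Lima (14): skip — Cairo and Lima already connected.
Lagos-Lima (14): add — endpoints in different components.
Lagos-Sofia (14): skip — Sofia and Lagos already connected.
Cairo-Lagos (15): skip — Cairo and Lagos already connected.
Lima-Riga (16): skip — Lima and Riga already connected.
Oslo-Sofia (16): skip — Sofia and Oslo already connected.
Delhi-Lagos (18): skip — Delhi and Lagos already connected.
Lagos-Seoul (18): skip — Lagos and Seoul already connected.
Oslo-Tokyo (18): add — endpoints in different components.
MST edges: Cairo-Sofia, Lima-Oslo, Cairo-Oslo, Delhi-Riga, Riga-Seoul, Cairo-Riga, Lagos-Lima, Oslo-Tokyo; total weight 1+1+2+9+9+10+14+18 = 64.

64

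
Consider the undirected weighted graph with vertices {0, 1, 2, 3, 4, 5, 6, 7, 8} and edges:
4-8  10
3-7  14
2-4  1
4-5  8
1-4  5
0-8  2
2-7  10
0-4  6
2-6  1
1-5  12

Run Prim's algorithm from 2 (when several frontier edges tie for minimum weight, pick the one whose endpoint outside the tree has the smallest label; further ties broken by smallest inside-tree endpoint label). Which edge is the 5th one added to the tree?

Grow the tree from 2 using Prim:
Step 1: frontier [2-4 1, 2-6 1, 2-7 10] → take 2-4 (1); add 4.
Step 2: frontier [2-6 1, 2-7 10, 1-4 5, 0-4 6, 4-5 8, 4-8 10] → take 2-6 (1); add 6.
Step 3: frontier [2-7 10, 1-4 5, 0-4 6, 4-5 8, 4-8 10] → take 1-4 (5); add 1.
Step 4: frontier [1-5 12, 2-7 10, 0-4 6, 4-5 8, 4-8 10] → take 0-4 (6); add 0.
Step 5: frontier [0-8 2, 1-5 12, 2-7 10, 4-5 8, 4-8 10] → take 0-8 (2); add 8.
Step 6: frontier [1-5 12, 2-7 10, 4-5 8] → take 4-5 (8); add 5.
Step 7: frontier [2-7 10] → take 2-7 (10); add 7.
Step 8: frontier [3-7 14] → take 3-7 (14); add 3.
The 5th edge added is 0-8.

0-8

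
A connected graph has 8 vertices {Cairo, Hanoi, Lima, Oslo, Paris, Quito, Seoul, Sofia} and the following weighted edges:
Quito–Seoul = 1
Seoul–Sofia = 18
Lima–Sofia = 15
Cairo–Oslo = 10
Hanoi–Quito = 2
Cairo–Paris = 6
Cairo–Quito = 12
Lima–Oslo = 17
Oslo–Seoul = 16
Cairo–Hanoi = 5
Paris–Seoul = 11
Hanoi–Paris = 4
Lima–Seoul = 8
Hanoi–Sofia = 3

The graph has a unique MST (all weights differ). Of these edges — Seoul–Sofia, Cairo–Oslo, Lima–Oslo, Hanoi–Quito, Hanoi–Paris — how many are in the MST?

Sort edges by weight, then run Kruskal:
Quito–Seoul (1): add — endpoints in different components.
Hanoi–Quito (2): add — endpoints in different components.
Hanoi–Sofia (3): add — endpoints in different components.
Hanoi–Paris (4): add — endpoints in different components.
Cairo–Hanoi (5): add — endpoints in different components.
Cairo–Paris (6): skip — Paris and Cairo already connected.
Lima–Seoul (8): add — endpoints in different components.
Cairo–Oslo (10): add — endpoints in different components.
MST edge set: {Quito–Seoul, Hanoi–Quito, Hanoi–Sofia, Hanoi–Paris, Cairo–Hanoi, Lima–Seoul, Cairo–Oslo}.
Of the listed edges, {Cairo–Oslo, Hanoi–Quito, Hanoi–Paris} are in the MST → 3.

3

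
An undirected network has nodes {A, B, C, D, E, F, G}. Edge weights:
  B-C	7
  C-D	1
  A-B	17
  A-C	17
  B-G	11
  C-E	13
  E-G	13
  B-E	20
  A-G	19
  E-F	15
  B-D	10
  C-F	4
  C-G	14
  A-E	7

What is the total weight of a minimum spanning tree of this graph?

43

Prim's algorithm from G:
Step 1: frontier [B-G 11, E-G 13, C-G 14, A-G 19] → take B-G (11); add B.
Step 2: frontier [B-C 7, B-D 10, A-B 17, B-E 20, E-G 13, C-G 14, A-G 19] → take B-C (7); add C.
Step 3: frontier [B-D 10, A-B 17, B-E 20, C-D 1, C-F 4, C-E 13, A-C 17, E-G 13, A-G 19] → take C-D (1); add D.
Step 4: frontier [A-B 17, B-E 20, C-F 4, C-E 13, A-C 17, E-G 13, A-G 19] → take C-F (4); add F.
Step 5: frontier [A-B 17, B-E 20, C-E 13, A-C 17, E-F 15, E-G 13, A-G 19] → take C-E (13); add E.
Step 6: frontier [A-B 17, A-C 17, A-E 7, A-G 19] → take A-E (7); add A.
MST edges: B-G, B-C, C-D, C-F, C-E, A-E; total weight 11+7+1+4+13+7 = 43.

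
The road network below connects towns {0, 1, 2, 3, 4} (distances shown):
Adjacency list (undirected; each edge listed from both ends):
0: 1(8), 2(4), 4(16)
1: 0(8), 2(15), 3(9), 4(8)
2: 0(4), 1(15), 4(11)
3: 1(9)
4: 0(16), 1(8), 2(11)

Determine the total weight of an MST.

Sort edges by weight, then run Kruskal:
0—2 (4): add — endpoints in different components.
0—1 (8): add — endpoints in different components.
1—4 (8): add — endpoints in different components.
1—3 (9): add — endpoints in different components.
MST edges: 0—2, 0—1, 1—4, 1—3; total weight 4+8+8+9 = 29.

29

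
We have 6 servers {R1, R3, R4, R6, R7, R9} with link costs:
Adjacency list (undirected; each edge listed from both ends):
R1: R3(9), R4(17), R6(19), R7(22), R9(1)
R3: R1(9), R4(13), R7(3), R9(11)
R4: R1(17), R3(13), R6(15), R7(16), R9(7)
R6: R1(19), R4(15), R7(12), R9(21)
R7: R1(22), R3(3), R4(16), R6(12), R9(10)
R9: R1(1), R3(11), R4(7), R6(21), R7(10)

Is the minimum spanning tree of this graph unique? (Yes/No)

Yes

Kruskal: consider edges lightest-first.
R1-R9 (1): add — endpoints in different components.
R3-R7 (3): add — endpoints in different components.
R4-R9 (7): add — endpoints in different components.
R1-R3 (9): add — endpoints in different components.
R7-R9 (10): skip — R7 and R9 already connected.
R3-R9 (11): skip — R3 and R9 already connected.
R6-R7 (12): add — endpoints in different components.
Every non-tree edge has weight strictly greater than the heaviest edge on the tree path between its endpoints, so the MST is unique.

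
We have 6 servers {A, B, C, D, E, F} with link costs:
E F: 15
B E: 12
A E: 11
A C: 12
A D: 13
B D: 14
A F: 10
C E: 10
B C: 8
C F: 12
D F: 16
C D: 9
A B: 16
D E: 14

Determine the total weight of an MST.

48

Kruskal: consider edges lightest-first.
B C (8): add — endpoints in different components.
C D (9): add — endpoints in different components.
A F (10): add — endpoints in different components.
C E (10): add — endpoints in different components.
A E (11): add — endpoints in different components.
MST edges: B C, C D, A F, C E, A E; total weight 8+9+10+10+11 = 48.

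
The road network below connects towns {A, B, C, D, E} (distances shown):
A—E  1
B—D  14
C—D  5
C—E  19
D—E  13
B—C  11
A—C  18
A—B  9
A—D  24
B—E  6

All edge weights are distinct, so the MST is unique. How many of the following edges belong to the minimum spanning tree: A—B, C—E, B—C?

Kruskal's algorithm — process edges by increasing weight (ties by edge label):
A—E (1): add — endpoints in different components.
C—D (5): add — endpoints in different components.
B—E (6): add — endpoints in different components.
A—B (9): skip — A and B already connected.
B—C (11): add — endpoints in different components.
MST edge set: {A—E, C—D, B—E, B—C}.
Of the listed edges, {B—C} are in the MST → 1.

1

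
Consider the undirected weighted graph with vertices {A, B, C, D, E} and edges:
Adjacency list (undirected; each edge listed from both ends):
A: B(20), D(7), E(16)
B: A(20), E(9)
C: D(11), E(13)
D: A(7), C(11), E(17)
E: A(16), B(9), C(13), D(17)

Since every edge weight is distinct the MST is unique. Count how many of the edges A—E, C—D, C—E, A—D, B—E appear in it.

4

Sort edges by weight, then run Kruskal:
A—D (7): add — endpoints in different components.
B—E (9): add — endpoints in different components.
C—D (11): add — endpoints in different components.
C—E (13): add — endpoints in different components.
MST edge set: {A—D, B—E, C—D, C—E}.
Of the listed edges, {C—D, C—E, A—D, B—E} are in the MST → 4.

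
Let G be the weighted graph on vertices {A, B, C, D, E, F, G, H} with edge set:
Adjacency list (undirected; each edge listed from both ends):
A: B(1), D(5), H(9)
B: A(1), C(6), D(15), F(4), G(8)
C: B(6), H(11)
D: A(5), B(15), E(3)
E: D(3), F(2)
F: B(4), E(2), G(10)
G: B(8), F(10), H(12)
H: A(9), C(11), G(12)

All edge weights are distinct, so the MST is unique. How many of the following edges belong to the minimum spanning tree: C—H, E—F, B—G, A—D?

2

Sort edges by weight, then run Kruskal:
A—B (1): add — endpoints in different components.
E—F (2): add — endpoints in different components.
D—E (3): add — endpoints in different components.
B—F (4): add — endpoints in different components.
A—D (5): skip — A and D already connected.
B—C (6): add — endpoints in different components.
B—G (8): add — endpoints in different components.
A—H (9): add — endpoints in different components.
MST edge set: {A—B, E—F, D—E, B—F, B—C, B—G, A—H}.
Of the listed edges, {E—F, B—G} are in the MST → 2.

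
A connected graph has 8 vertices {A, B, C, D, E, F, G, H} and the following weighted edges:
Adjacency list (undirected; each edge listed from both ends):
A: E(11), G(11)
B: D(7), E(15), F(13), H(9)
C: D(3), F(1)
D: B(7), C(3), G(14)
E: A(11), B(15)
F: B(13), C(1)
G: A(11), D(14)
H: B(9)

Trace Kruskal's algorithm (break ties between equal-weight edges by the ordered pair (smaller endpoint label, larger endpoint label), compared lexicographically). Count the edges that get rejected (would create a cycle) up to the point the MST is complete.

1

Sort edges by weight, then run Kruskal:
C—F (1): add — endpoints in different components.
C—D (3): add — endpoints in different components.
B—D (7): add — endpoints in different components.
B—H (9): add — endpoints in different components.
A—E (11): add — endpoints in different components.
A—G (11): add — endpoints in different components.
B—F (13): skip — B and F already connected.
D—G (14): add — endpoints in different components.
Edges rejected before the tree was complete: 1.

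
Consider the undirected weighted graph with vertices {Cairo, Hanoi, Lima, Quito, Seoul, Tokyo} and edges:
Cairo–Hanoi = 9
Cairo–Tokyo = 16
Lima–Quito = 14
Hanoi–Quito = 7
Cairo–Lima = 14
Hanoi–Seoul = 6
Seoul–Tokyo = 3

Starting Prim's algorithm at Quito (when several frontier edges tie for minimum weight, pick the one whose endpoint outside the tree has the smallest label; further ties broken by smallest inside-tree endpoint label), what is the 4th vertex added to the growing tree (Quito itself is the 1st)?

Tokyo

Prim's algorithm from Quito:
Step 1: cheapest edge leaving the tree is Hanoi–Quito (7); add Hanoi.
Step 2: cheapest edge leaving the tree is Hanoi–Seoul (6); add Seoul.
Step 3: cheapest edge leaving the tree is Seoul–Tokyo (3); add Tokyo.
Step 4: cheapest edge leaving the tree is Cairo–Hanoi (9); add Cairo.
Step 5: cheapest edge leaving the tree is Cairo–Lima (14); add Lima.
Vertex order: Quito, Hanoi, Seoul, Tokyo, Cairo, Lima. The 4th vertex is Tokyo.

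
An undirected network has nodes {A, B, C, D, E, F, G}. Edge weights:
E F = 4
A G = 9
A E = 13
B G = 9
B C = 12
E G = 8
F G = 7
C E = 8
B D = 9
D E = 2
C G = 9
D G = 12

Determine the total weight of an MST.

39

Grow the tree from G using Prim:
Step 1: frontier [F G 7, E G 8, A G 9, B G 9, C G 9, D G 12] → take F G (7); add F.
Step 2: frontier [E F 4, E G 8, A G 9, B G 9, C G 9, D G 12] → take E F (4); add E.
Step 3: frontier [D E 2, C E 8, A E 13, A G 9, B G 9, C G 9, D G 12] → take D E (2); add D.
Step 4: frontier [B D 9, C E 8, A E 13, A G 9, B G 9, C G 9] → take C E (8); add C.
Step 5: frontier [B C 12, B D 9, A E 13, A G 9, B G 9] → take A G (9); add A.
Step 6: frontier [B C 12, B D 9, B G 9] → take B D (9); add B.
MST edges: F G, E F, D E, C E, A G, B D; total weight 7+4+2+8+9+9 = 39.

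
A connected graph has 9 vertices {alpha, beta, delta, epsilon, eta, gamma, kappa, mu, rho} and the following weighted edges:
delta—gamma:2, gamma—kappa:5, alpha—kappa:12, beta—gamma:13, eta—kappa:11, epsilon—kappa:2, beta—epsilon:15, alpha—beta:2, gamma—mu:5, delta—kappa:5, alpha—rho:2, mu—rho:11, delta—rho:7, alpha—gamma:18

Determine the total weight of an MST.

Prim's algorithm from beta:
Step 1: frontier [alpha—beta 2, beta—gamma 13, beta—epsilon 15] → take alpha—beta (2); add alpha.
Step 2: frontier [alpha—rho 2, alpha—kappa 12, alpha—gamma 18, beta—gamma 13, beta—epsilon 15] → take alpha—rho (2); add rho.
Step 3: frontier [alpha—kappa 12, alpha—gamma 18, beta—gamma 13, beta—epsilon 15, delta—rho 7, mu—rho 11] → take delta—rho (7); add delta.
Step 4: frontier [alpha—kappa 12, alpha—gamma 18, beta—gamma 13, beta—epsilon 15, delta—gamma 2, delta—kappa 5, mu—rho 11] → take delta—gamma (2); add gamma.
Step 5: frontier [alpha—kappa 12, beta—epsilon 15, delta—kappa 5, gamma—kappa 5, gamma—mu 5, mu—rho 11] → take delta—kappa (5); add kappa.
Step 6: frontier [beta—epsilon 15, gamma—mu 5, epsilon—kappa 2, eta—kappa 11, mu—rho 11] → take epsilon—kappa (2); add epsilon.
Step 7: frontier [gamma—mu 5, eta—kappa 11, mu—rho 11] → take gamma—mu (5); add mu.
Step 8: frontier [eta—kappa 11] → take eta—kappa (11); add eta.
MST edges: alpha—beta, alpha—rho, delta—rho, delta—gamma, delta—kappa, epsilon—kappa, gamma—mu, eta—kappa; total weight 2+2+7+2+5+2+5+11 = 36.

36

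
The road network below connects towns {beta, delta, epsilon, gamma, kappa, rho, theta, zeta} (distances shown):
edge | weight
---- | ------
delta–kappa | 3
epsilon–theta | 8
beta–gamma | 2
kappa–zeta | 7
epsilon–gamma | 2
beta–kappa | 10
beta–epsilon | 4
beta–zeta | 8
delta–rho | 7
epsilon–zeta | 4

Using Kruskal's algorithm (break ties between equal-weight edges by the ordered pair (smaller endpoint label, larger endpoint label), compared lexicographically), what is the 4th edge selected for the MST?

Kruskal's algorithm — process edges by increasing weight (ties by edge label):
beta–gamma (2): add — endpoints in different components.
epsilon–gamma (2): add — endpoints in different components.
delta–kappa (3): add — endpoints in different components.
beta–epsilon (4): skip — beta and epsilon already connected.
epsilon–zeta (4): add — endpoints in different components.
delta–rho (7): add — endpoints in different components.
kappa–zeta (7): add — endpoints in different components.
beta–zeta (8): skip — zeta and beta already connected.
epsilon–theta (8): add — endpoints in different components.
The 4th edge added is epsilon–zeta.

epsilon-zeta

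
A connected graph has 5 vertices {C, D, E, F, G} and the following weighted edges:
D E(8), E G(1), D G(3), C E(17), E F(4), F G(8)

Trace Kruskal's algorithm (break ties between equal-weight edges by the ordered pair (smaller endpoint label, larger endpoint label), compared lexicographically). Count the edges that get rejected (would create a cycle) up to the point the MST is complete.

2

Kruskal's algorithm — process edges by increasing weight (ties by edge label):
E G (1): add — endpoints in different components.
D G (3): add — endpoints in different components.
E F (4): add — endpoints in different components.
D E (8): skip — D and E already connected.
F G (8): skip — F and G already connected.
C E (17): add — endpoints in different components.
Edges rejected before the tree was complete: 2.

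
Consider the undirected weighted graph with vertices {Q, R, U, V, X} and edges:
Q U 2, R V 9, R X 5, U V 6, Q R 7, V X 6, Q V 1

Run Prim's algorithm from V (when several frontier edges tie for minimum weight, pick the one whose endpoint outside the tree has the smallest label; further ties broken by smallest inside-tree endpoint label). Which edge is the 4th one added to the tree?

Grow the tree from V using Prim:
Step 1: frontier [Q V 1, U V 6, V X 6, R V 9] → take Q V (1); add Q.
Step 2: frontier [Q U 2, Q R 7, U V 6, V X 6, R V 9] → take Q U (2); add U.
Step 3: frontier [Q R 7, V X 6, R V 9] → take V X (6); add X.
Step 4: frontier [Q R 7, R V 9, R X 5] → take R X (5); add R.
The 4th edge added is R X.

R-X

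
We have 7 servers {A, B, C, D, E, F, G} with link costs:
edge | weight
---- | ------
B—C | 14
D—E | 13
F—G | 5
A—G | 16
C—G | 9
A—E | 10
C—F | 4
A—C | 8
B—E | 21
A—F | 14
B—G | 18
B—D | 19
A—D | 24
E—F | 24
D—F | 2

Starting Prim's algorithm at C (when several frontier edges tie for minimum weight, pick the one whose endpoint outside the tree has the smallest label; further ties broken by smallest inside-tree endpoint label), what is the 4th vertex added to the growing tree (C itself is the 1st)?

Prim, starting at C.
Step 1: cheapest edge leaving the tree is C—F (4); add F.
Step 2: cheapest edge leaving the tree is D—F (2); add D.
Step 3: cheapest edge leaving the tree is F—G (5); add G.
Step 4: cheapest edge leaving the tree is A—C (8); add A.
Step 5: cheapest edge leaving the tree is A—E (10); add E.
Step 6: cheapest edge leaving the tree is B—C (14); add B.
Vertex order: C, F, D, G, A, E, B. The 4th vertex is G.

G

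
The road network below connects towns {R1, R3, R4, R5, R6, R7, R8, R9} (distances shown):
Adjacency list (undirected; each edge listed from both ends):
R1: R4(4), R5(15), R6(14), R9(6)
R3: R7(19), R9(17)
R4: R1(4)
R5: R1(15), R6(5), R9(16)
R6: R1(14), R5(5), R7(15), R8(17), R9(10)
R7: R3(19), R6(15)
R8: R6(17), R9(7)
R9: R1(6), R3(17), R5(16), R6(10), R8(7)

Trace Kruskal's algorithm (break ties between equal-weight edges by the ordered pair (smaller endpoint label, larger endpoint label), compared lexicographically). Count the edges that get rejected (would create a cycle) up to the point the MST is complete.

Kruskal's algorithm — process edges by increasing weight (ties by edge label):
R1 R4 (4): add — endpoints in different components.
R5 R6 (5): add — endpoints in different components.
R1 R9 (6): add — endpoints in different components.
R8 R9 (7): add — endpoints in different components.
R6 R9 (10): add — endpoints in different components.
R1 R6 (14): skip — R1 and R6 already connected.
R1 R5 (15): skip — R1 and R5 already connected.
R6 R7 (15): add — endpoints in different components.
R5 R9 (16): skip — R9 and R5 already connected.
R3 R9 (17): add — endpoints in different components.
Edges rejected before the tree was complete: 3.

3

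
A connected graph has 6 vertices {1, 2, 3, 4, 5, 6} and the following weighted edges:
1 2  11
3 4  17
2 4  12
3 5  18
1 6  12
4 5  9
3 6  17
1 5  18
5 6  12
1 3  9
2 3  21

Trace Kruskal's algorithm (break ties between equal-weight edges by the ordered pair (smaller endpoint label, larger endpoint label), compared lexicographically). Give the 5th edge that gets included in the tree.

Sort edges by weight, then run Kruskal:
1 3 (9): add — endpoints in different components.
4 5 (9): add — endpoints in different components.
1 2 (11): add — endpoints in different components.
1 6 (12): add — endpoints in different components.
2 4 (12): add — endpoints in different components.
The 5th edge added is 2 4.

2-4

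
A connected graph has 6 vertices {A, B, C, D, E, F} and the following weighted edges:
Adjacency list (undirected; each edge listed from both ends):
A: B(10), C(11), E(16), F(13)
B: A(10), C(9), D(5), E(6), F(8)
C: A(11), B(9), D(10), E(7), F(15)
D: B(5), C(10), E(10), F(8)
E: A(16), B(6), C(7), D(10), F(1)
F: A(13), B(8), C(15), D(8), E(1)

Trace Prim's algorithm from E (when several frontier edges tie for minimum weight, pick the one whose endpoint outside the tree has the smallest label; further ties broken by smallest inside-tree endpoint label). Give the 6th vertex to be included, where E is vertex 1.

A

Prim's algorithm from E:
Step 1: cheapest edge leaving the tree is E–F (1); add F.
Step 2: cheapest edge leaving the tree is B–E (6); add B.
Step 3: cheapest edge leaving the tree is B–D (5); add D.
Step 4: cheapest edge leaving the tree is C–E (7); add C.
Step 5: cheapest edge leaving the tree is A–B (10); add A.
Vertex order: E, F, B, D, C, A. The 6th vertex is A.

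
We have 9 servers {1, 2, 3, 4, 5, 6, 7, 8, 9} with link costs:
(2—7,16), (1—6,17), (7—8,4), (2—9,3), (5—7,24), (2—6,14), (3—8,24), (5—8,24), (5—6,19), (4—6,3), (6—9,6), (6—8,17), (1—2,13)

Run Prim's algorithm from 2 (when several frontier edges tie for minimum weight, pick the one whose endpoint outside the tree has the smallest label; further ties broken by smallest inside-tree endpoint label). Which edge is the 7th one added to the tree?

5-6

Grow the tree from 2 using Prim:
Step 1: frontier [2—9 3, 1—2 13, 2—6 14, 2—7 16] → take 2—9 (3); add 9.
Step 2: frontier [1—2 13, 2—6 14, 2—7 16, 6—9 6] → take 6—9 (6); add 6.
Step 3: frontier [1—2 13, 2—7 16, 4—6 3, 1—6 17, 6—8 17, 5—6 19] → take 4—6 (3); add 4.
Step 4: frontier [1—2 13, 2—7 16, 1—6 17, 6—8 17, 5—6 19] → take 1—2 (13); add 1.
Step 5: frontier [2—7 16, 6—8 17, 5—6 19] → take 2—7 (16); add 7.
Step 6: frontier [6—8 17, 5—6 19, 7—8 4, 5—7 24] → take 7—8 (4); add 8.
Step 7: frontier [5—6 19, 5—7 24, 3—8 24, 5—8 24] → take 5—6 (19); add 5.
Step 8: frontier [3—8 24] → take 3—8 (24); add 3.
The 7th edge added is 5—6.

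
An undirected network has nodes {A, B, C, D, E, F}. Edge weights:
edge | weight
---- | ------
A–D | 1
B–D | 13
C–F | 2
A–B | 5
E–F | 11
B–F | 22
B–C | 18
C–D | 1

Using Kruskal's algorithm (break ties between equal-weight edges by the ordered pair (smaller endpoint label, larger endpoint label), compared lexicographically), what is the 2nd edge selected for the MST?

C-D

Sort edges by weight, then run Kruskal:
A–D (1): add — endpoints in different components.
C–D (1): add — endpoints in different components.
C–F (2): add — endpoints in different components.
A–B (5): add — endpoints in different components.
E–F (11): add — endpoints in different components.
The 2nd edge added is C–D.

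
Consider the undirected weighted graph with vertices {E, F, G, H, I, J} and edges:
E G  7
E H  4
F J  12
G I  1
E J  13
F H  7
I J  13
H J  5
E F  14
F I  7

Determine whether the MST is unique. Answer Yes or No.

No

Kruskal's algorithm — process edges by increasing weight (ties by edge label):
G I (1): add. Components now {E} {F} {G,I} {H} {J}
E H (4): add. Components now {E,H} {F} {G,I} {J}
H J (5): add. Components now {E,H,J} {F} {G,I}
E G (7): add. Components now {E,G,H,I,J} {F}
F H (7): add. Components now {E,F,G,H,I,J}
Non-tree edge F I has weight 7, equal to the heaviest edge on its tree cycle — swapping gives another MST of the same weight. Not unique.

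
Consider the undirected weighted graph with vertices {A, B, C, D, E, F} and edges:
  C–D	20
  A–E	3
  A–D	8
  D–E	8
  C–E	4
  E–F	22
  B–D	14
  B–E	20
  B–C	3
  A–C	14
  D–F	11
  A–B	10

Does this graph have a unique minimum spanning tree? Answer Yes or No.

Kruskal: consider edges lightest-first.
A–E (3): add — endpoints in different components.
B–C (3): add — endpoints in different components.
C–E (4): add — endpoints in different components.
A–D (8): add — endpoints in different components.
D–E (8): skip — D and E already connected.
A–B (10): skip — A and B already connected.
D–F (11): add — endpoints in different components.
Non-tree edge D–E has weight 8, equal to the heaviest edge on its tree cycle — swapping gives another MST of the same weight. Not unique.

No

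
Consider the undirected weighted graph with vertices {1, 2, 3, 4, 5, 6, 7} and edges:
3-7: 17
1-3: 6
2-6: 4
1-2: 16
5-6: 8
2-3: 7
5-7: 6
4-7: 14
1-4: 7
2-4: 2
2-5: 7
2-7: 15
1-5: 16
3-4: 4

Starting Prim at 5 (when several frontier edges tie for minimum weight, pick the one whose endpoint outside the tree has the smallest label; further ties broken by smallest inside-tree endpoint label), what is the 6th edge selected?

Grow the tree from 5 using Prim:
Step 1: frontier [5-7 6, 2-5 7, 5-6 8, 1-5 16] → take 5-7 (6); add 7.
Step 2: frontier [2-5 7, 5-6 8, 1-5 16, 4-7 14, 2-7 15, 3-7 17] → take 2-5 (7); add 2.
Step 3: frontier [2-4 2, 2-6 4, 2-3 7, 1-2 16, 5-6 8, 1-5 16, 4-7 14, 3-7 17] → take 2-4 (2); add 4.
Step 4: frontier [2-6 4, 2-3 7, 1-2 16, 3-4 4, 1-4 7, 5-6 8, 1-5 16, 3-7 17] → take 3-4 (4); add 3.
Step 5: frontier [2-6 4, 1-2 16, 1-3 6, 1-4 7, 5-6 8, 1-5 16] → take 2-6 (4); add 6.
Step 6: frontier [1-2 16, 1-3 6, 1-4 7, 1-5 16] → take 1-3 (6); add 1.
The 6th edge added is 1-3.

1-3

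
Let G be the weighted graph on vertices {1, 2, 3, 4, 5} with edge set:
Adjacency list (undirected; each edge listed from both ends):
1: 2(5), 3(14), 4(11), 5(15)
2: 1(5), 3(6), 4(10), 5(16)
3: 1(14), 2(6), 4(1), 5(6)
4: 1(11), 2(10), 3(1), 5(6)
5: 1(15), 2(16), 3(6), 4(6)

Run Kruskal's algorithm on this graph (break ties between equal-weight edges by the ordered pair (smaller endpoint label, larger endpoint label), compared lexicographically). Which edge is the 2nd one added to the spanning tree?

1-2

Kruskal: consider edges lightest-first.
3—4 (1): add. Components now {1} {2} {3,4} {5}
1—2 (5): add. Components now {1,2} {3,4} {5}
2—3 (6): add. Components now {1,2,3,4} {5}
3—5 (6): add. Components now {1,2,3,4,5}
The 2nd edge added is 1—2.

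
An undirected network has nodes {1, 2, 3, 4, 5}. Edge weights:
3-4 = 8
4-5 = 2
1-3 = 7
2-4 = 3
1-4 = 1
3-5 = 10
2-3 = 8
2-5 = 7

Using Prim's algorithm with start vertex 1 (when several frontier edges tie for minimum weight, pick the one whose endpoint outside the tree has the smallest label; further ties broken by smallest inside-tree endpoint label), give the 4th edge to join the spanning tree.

1-3

Prim, starting at 1.
Step 1: cheapest edge leaving the tree is 1-4 (1); add 4.
Step 2: cheapest edge leaving the tree is 4-5 (2); add 5.
Step 3: cheapest edge leaving the tree is 2-4 (3); add 2.
Step 4: cheapest edge leaving the tree is 1-3 (7); add 3.
The 4th edge added is 1-3.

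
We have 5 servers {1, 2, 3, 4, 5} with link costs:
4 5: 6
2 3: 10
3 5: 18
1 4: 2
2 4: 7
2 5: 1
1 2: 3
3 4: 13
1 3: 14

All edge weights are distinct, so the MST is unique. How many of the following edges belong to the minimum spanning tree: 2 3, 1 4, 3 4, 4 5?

2

Kruskal: consider edges lightest-first.
2 5 (1): add — endpoints in different components.
1 4 (2): add — endpoints in different components.
1 2 (3): add — endpoints in different components.
4 5 (6): skip — 4 and 5 already connected.
2 4 (7): skip — 2 and 4 already connected.
2 3 (10): add — endpoints in different components.
MST edge set: {2 5, 1 4, 1 2, 2 3}.
Of the listed edges, {2 3, 1 4} are in the MST → 2.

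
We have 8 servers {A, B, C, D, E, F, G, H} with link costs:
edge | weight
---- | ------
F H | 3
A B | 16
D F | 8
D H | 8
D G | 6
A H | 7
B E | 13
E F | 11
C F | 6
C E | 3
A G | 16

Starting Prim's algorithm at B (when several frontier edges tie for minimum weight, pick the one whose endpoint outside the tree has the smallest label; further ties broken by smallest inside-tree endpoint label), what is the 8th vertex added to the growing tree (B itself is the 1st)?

Prim, starting at B.
Step 1: cheapest edge leaving the tree is B E (13); add E.
Step 2: cheapest edge leaving the tree is C E (3); add C.
Step 3: cheapest edge leaving the tree is C F (6); add F.
Step 4: cheapest edge leaving the tree is F H (3); add H.
Step 5: cheapest edge leaving the tree is A H (7); add A.
Step 6: cheapest edge leaving the tree is D F (8); add D.
Step 7: cheapest edge leaving the tree is D G (6); add G.
Vertex order: B, E, C, F, H, A, D, G. The 8th vertex is G.

G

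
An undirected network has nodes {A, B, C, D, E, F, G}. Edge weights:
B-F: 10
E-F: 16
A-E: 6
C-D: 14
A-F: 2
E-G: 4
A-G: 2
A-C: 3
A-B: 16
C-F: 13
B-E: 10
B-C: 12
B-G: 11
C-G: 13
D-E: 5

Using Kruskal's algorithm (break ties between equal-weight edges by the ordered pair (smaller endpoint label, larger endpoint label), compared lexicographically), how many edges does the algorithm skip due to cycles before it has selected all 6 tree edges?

Kruskal: consider edges lightest-first.
A-F (2): add. Components now {A,F} {B} {C} {D} {E} {G}
A-G (2): add. Components now {A,F,G} {B} {C} {D} {E}
A-C (3): add. Components now {A,C,F,G} {B} {D} {E}
E-G (4): add. Components now {A,C,E,F,G} {B} {D}
D-E (5): add. Components now {A,C,D,E,F,G} {B}
A-E (6): skip — A and E already connected.
B-E (10): add. Components now {A,B,C,D,E,F,G}
Edges rejected before the tree was complete: 1.

1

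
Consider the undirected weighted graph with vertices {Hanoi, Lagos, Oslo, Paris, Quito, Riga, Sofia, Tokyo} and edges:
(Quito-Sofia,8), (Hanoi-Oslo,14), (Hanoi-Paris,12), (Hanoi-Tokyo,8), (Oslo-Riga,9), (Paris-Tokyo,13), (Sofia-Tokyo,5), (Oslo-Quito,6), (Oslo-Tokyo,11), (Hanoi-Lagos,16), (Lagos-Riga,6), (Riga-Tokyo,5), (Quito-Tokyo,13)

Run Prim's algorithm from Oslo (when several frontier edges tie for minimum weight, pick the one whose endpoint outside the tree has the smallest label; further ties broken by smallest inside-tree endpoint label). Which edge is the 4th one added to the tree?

Grow the tree from Oslo using Prim:
Step 1: frontier [Oslo-Quito 6, Oslo-Riga 9, Oslo-Tokyo 11, Hanoi-Oslo 14] → take Oslo-Quito (6); add Quito.
Step 2: frontier [Oslo-Riga 9, Oslo-Tokyo 11, Hanoi-Oslo 14, Quito-Sofia 8, Quito-Tokyo 13] → take Quito-Sofia (8); add Sofia.
Step 3: frontier [Oslo-Riga 9, Oslo-Tokyo 11, Hanoi-Oslo 14, Quito-Tokyo 13, Sofia-Tokyo 5] → take Sofia-Tokyo (5); add Tokyo.
Step 4: frontier [Oslo-Riga 9, Hanoi-Oslo 14, Riga-Tokyo 5, Hanoi-Tokyo 8, Paris-Tokyo 13] → take Riga-Tokyo (5); add Riga.
Step 5: frontier [Hanoi-Oslo 14, Lagos-Riga 6, Hanoi-Tokyo 8, Paris-Tokyo 13] → take Lagos-Riga (6); add Lagos.
Step 6: frontier [Hanoi-Lagos 16, Hanoi-Oslo 14, Hanoi-Tokyo 8, Paris-Tokyo 13] → take Hanoi-Tokyo (8); add Hanoi.
Step 7: frontier [Hanoi-Paris 12, Paris-Tokyo 13] → take Hanoi-Paris (12); add Paris.
The 4th edge added is Riga-Tokyo.

Riga-Tokyo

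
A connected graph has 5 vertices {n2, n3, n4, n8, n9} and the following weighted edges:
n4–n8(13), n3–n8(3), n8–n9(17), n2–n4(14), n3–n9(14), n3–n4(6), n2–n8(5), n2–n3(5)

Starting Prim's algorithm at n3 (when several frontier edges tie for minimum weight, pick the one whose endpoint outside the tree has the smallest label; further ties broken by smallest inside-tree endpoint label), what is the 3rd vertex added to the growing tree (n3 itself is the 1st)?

n2

Prim's algorithm from n3:
Step 1: frontier [n3–n8 3, n2–n3 5, n3–n4 6, n3–n9 14] → take n3–n8 (3); add n8.
Step 2: frontier [n2–n3 5, n3–n4 6, n3–n9 14, n2–n8 5, n4–n8 13, n8–n9 17] → take n2–n3 (5); add n2.
Step 3: frontier [n2–n4 14, n3–n4 6, n3–n9 14, n4–n8 13, n8–n9 17] → take n3–n4 (6); add n4.
Step 4: frontier [n3–n9 14, n8–n9 17] → take n3–n9 (14); add n9.
Vertex order: n3, n8, n2, n4, n9. The 3rd vertex is n2.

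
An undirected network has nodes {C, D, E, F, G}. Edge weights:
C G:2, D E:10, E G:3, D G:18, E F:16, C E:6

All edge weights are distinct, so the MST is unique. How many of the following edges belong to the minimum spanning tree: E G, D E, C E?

2

Sort edges by weight, then run Kruskal:
C G (2): add. Components now {C,G} {D} {E} {F}
E G (3): add. Components now {C,E,G} {D} {F}
C E (6): skip — C and E already connected.
D E (10): add. Components now {C,D,E,G} {F}
E F (16): add. Components now {C,D,E,F,G}
MST edge set: {C G, E G, D E, E F}.
Of the listed edges, {E G, D E} are in the MST → 2.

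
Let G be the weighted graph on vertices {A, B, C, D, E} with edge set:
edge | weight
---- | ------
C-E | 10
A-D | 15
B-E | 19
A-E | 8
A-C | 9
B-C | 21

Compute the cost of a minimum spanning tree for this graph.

Prim, starting at C.
Step 1: frontier [A-C 9, C-E 10, B-C 21] → take A-C (9); add A.
Step 2: frontier [A-E 8, A-D 15, C-E 10, B-C 21] → take A-E (8); add E.
Step 3: frontier [A-D 15, B-C 21, B-E 19] → take A-D (15); add D.
Step 4: frontier [B-C 21, B-E 19] → take B-E (19); add B.
MST edges: A-C, A-E, A-D, B-E; total weight 9+8+15+19 = 51.

51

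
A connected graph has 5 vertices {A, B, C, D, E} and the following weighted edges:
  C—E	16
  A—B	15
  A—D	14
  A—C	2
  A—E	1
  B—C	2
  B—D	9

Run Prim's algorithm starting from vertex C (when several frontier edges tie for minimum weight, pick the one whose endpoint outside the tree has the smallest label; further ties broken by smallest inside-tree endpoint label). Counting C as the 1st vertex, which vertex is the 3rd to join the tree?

E

Prim's algorithm from C:
Step 1: frontier [A—C 2, B—C 2, C—E 16] → take A—C (2); add A.
Step 2: frontier [A—E 1, A—D 14, A—B 15, B—C 2, C—E 16] → take A—E (1); add E.
Step 3: frontier [A—D 14, A—B 15, B—C 2] → take B—C (2); add B.
Step 4: frontier [A—D 14, B—D 9] → take B—D (9); add D.
Vertex order: C, A, E, B, D. The 3rd vertex is E.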